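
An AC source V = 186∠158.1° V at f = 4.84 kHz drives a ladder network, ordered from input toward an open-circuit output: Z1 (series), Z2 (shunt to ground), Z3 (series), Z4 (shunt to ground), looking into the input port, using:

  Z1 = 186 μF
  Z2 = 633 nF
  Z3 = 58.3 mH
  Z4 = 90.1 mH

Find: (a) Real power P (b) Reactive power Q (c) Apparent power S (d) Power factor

Step 1 — Angular frequency: ω = 2π·f = 2π·4840 = 3.041e+04 rad/s.
Step 2 — Component impedances:
  Z1: Z = 1/(jωC) = -j/(ω·C) = 0 - j0.1768 Ω
  Z2: Z = 1/(jωC) = -j/(ω·C) = 0 - j51.95 Ω
  Z3: Z = jωL = j·3.041e+04·0.0583 = 0 + j1773 Ω
  Z4: Z = jωL = j·3.041e+04·0.0901 = 0 + j2740 Ω
Step 3 — Ladder network (open output): work backward from the far end, alternating series and parallel combinations. Z_in = 0 - j52.73 Ω = 52.73∠-90.0° Ω.
Step 4 — Source phasor: V = 186∠158.1° V = -172.6 + j69.38 V.
Step 5 — Current: I = V / Z = -1.316 - j3.273 A = 3.527∠-111.9° A.
Step 6 — Complex power: S = V·I* = 0 - j656.1 VA.
Step 7 — Real power: P = Re(S) = 0 W.
Step 8 — Reactive power: Q = Im(S) = -656.1 VAR.
Step 9 — Apparent power: |S| = 656.1 VA.
Step 10 — Power factor: PF = P/|S| = 0 (leading).

(a) P = 0 W  (b) Q = -656.1 VAR  (c) S = 656.1 VA  (d) PF = 0 (leading)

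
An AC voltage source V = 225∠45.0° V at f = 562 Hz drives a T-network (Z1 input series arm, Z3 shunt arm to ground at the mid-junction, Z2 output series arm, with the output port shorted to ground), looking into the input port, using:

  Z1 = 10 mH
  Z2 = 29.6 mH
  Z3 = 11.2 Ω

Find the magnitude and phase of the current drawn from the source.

Step 1 — Angular frequency: ω = 2π·f = 2π·562 = 3531 rad/s.
Step 2 — Component impedances:
  Z1: Z = jωL = j·3531·0.01 = 0 + j35.31 Ω
  Z2: Z = jωL = j·3531·0.0296 = 0 + j104.5 Ω
  Z3: Z = R = 11.2 Ω
Step 3 — With the output port shorted to ground, the output series arm Z2 runs from the junction to ground; the shunt arm Z3 also runs from the junction to ground. They appear in parallel: Z3 || Z2 = 11.07 + j1.187 Ω.
Step 4 — Series with input arm Z1: Z_in = Z1 + (Z3 || Z2) = 11.07 + j36.5 Ω = 38.14∠73.1° Ω.
Step 5 — Source phasor: V = 225∠45.0° V = 159.1 + j159.1 V.
Step 6 — Ohm's law: I = V / Z_total = (159.1 + j159.1) / (11.07 + j36.5) = 5.203 - j2.781 A.
Step 7 — Convert to polar: |I| = 5.899 A, ∠I = -28.1°.

I = 5.899∠-28.1° A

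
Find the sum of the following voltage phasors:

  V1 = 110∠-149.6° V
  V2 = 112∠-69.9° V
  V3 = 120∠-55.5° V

Step 1 — Convert each phasor to rectangular form:
  V1 = 110·(cos(-149.6°) + j·sin(-149.6°)) = -94.88 - j55.66 V
  V2 = 112·(cos(-69.9°) + j·sin(-69.9°)) = 38.49 - j105.2 V
  V3 = 120·(cos(-55.5°) + j·sin(-55.5°)) = 67.97 - j98.9 V
Step 2 — Sum components: V_total = 11.58 - j259.7 V.
Step 3 — Convert to polar: |V_total| = 260 V, ∠V_total = -87.4°.

V_total = 260∠-87.4° V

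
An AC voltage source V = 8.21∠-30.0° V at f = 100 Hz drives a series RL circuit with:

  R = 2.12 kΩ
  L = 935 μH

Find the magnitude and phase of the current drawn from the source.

Step 1 — Angular frequency: ω = 2π·f = 2π·100 = 628.3 rad/s.
Step 2 — Component impedances:
  R: Z = R = 2120 Ω
  L: Z = jωL = j·628.3·0.000935 = 0 + j0.5875 Ω
Step 3 — Series combination: Z_total = R + L = 2120 + j0.5875 Ω = 2120∠0.0° Ω.
Step 4 — Source phasor: V = 8.21∠-30.0° V = 7.11 - j4.105 V.
Step 5 — Ohm's law: I = V / Z_total = (7.11 - j4.105) / (2120 + j0.5875) = 0.003353 - j0.001937 A.
Step 6 — Convert to polar: |I| = 0.003873 A, ∠I = -30.0°.

I = 0.003873∠-30.0° A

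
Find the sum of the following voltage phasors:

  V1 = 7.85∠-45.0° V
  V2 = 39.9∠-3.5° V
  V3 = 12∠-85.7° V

Step 1 — Convert each phasor to rectangular form:
  V1 = 7.85·(cos(-45.0°) + j·sin(-45.0°)) = 5.551 - j5.551 V
  V2 = 39.9·(cos(-3.5°) + j·sin(-3.5°)) = 39.83 - j2.436 V
  V3 = 12·(cos(-85.7°) + j·sin(-85.7°)) = 0.8997 - j11.97 V
Step 2 — Sum components: V_total = 46.28 - j19.95 V.
Step 3 — Convert to polar: |V_total| = 50.39 V, ∠V_total = -23.3°.

V_total = 50.39∠-23.3° V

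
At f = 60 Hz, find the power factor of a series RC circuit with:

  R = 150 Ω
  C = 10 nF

Step 1 — Angular frequency: ω = 2π·f = 2π·60 = 377 rad/s.
Step 2 — Component impedances:
  R: Z = R = 150 Ω
  C: Z = 1/(jωC) = -j/(ω·C) = 0 - j2.653e+05 Ω
Step 3 — Series combination: Z_total = R + C = 150 - j2.653e+05 Ω = 2.653e+05∠-90.0° Ω.
Step 4 — Power factor: PF = cos(φ) = Re(Z)/|Z| = 150/2.6526e+05 = 0.0005655.
Step 5 — Type: Im(Z) = -2.653e+05 ⇒ leading (phase φ = -90.0°).

PF = 0.0005655 (leading, φ = -90.0°)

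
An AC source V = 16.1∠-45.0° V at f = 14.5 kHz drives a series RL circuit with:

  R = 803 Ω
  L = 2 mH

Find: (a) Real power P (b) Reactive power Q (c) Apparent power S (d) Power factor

Step 1 — Angular frequency: ω = 2π·f = 2π·1.45e+04 = 9.111e+04 rad/s.
Step 2 — Component impedances:
  R: Z = R = 803 Ω
  L: Z = jωL = j·9.111e+04·0.002 = 0 + j182.2 Ω
Step 3 — Series combination: Z_total = R + L = 803 + j182.2 Ω = 823.4∠12.8° Ω.
Step 4 — Source phasor: V = 16.1∠-45.0° V = 11.38 - j11.38 V.
Step 5 — Current: I = V / Z = 0.01042 - j0.01654 A = 0.01955∠-57.8° A.
Step 6 — Complex power: S = V·I* = 0.307 + j0.06966 VA.
Step 7 — Real power: P = Re(S) = 0.307 W.
Step 8 — Reactive power: Q = Im(S) = 0.06966 VAR.
Step 9 — Apparent power: |S| = 0.3148 VA.
Step 10 — Power factor: PF = P/|S| = 0.9752 (lagging).

(a) P = 0.307 W  (b) Q = 0.06966 VAR  (c) S = 0.3148 VA  (d) PF = 0.9752 (lagging)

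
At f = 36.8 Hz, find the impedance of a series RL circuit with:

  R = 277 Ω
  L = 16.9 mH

Step 1 — Angular frequency: ω = 2π·f = 2π·36.8 = 231.2 rad/s.
Step 2 — Component impedances:
  R: Z = R = 277 Ω
  L: Z = jωL = j·231.2·0.0169 = 0 + j3.908 Ω
Step 3 — Series combination: Z_total = R + L = 277 + j3.908 Ω = 277∠0.8° Ω.

Z = 277 + j3.908 Ω = 277∠0.8° Ω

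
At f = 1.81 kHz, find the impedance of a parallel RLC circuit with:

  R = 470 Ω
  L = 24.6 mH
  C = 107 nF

Step 1 — Angular frequency: ω = 2π·f = 2π·1810 = 1.137e+04 rad/s.
Step 2 — Component impedances:
  R: Z = R = 470 Ω
  L: Z = jωL = j·1.137e+04·0.0246 = 0 + j279.8 Ω
  C: Z = 1/(jωC) = -j/(ω·C) = 0 - j821.8 Ω
Step 3 — Parallel combination: 1/Z_total = 1/R + 1/L + 1/C; Z_total = 211 + j233.8 Ω = 314.9∠47.9° Ω.

Z = 211 + j233.8 Ω = 314.9∠47.9° Ω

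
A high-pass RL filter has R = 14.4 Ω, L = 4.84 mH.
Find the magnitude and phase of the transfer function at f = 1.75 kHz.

Step 1 — Angular frequency: ω = 2π·1750 = 1.1e+04 rad/s.
Step 2 — Transfer function: H(jω) = jωL/(R + jωL).
Step 3 — Numerator jωL = j·53.22; denominator R + jωL = 14.4 + j53.22.
Step 4 — H = 0.9318 + j0.2521.
Step 5 — Magnitude: |H| = 0.9653 (-0.3 dB); phase: φ = 15.1°.

|H| = 0.9653 (-0.3 dB), φ = 15.1°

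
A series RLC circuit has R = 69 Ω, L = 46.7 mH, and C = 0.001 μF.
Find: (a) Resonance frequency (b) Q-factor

Step 1 — Resonance condition Im(Z)=0 gives ω₀ = 1/√(LC).
Step 2 — ω₀ = 1/√(0.0467·1e-09) = 1.463e+05 rad/s.
Step 3 — f₀ = ω₀/(2π) = 2.329e+04 Hz.
Step 4 — Series Q: Q = ω₀L/R = 1.463e+05·0.0467/69 = 99.04.

(a) f₀ = 2.329e+04 Hz  (b) Q = 99.04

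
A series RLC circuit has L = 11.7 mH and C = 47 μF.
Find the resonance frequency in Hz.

Step 1 — Resonance condition Im(Z)=0 gives ω₀ = 1/√(LC).
Step 2 — ω₀ = 1/√(0.0117·4.7e-05) = 1349 rad/s.
Step 3 — f₀ = ω₀/(2π) = 214.6 Hz.

f₀ = 214.6 Hz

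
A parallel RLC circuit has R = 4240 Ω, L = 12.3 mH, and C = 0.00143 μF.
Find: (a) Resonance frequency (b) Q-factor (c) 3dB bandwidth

Step 1 — Resonance: ω₀ = 1/√(LC) = 1/√(0.0123·1.43e-09) = 2.384e+05 rad/s.
Step 2 — f₀ = ω₀/(2π) = 3.795e+04 Hz.
Step 3 — Parallel Q: Q = R/(ω₀L) = 4240/(2.384e+05·0.0123) = 1.446.
Step 4 — Bandwidth: Δω = ω₀/Q = 1.649e+05 rad/s; BW = Δω/(2π) = 2.625e+04 Hz.

(a) f₀ = 3.795e+04 Hz  (b) Q = 1.446  (c) BW = 2.625e+04 Hz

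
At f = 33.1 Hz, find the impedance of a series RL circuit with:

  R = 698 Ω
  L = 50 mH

Step 1 — Angular frequency: ω = 2π·f = 2π·33.1 = 208 rad/s.
Step 2 — Component impedances:
  R: Z = R = 698 Ω
  L: Z = jωL = j·208·0.05 = 0 + j10.4 Ω
Step 3 — Series combination: Z_total = R + L = 698 + j10.4 Ω = 698.1∠0.9° Ω.

Z = 698 + j10.4 Ω = 698.1∠0.9° Ω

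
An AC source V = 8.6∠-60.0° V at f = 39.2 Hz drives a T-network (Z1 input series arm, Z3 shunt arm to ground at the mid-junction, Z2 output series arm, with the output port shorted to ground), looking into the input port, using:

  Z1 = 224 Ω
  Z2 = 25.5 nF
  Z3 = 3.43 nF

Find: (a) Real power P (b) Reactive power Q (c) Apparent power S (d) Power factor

Step 1 — Angular frequency: ω = 2π·f = 2π·39.2 = 246.3 rad/s.
Step 2 — Component impedances:
  Z1: Z = R = 224 Ω
  Z2: Z = 1/(jωC) = -j/(ω·C) = 0 - j1.592e+05 Ω
  Z3: Z = 1/(jωC) = -j/(ω·C) = 0 - j1.184e+06 Ω
Step 3 — With the output port shorted to ground, the output series arm Z2 runs from the junction to ground; the shunt arm Z3 also runs from the junction to ground. They appear in parallel: Z3 || Z2 = 0 - j1.403e+05 Ω.
Step 4 — Series with input arm Z1: Z_in = Z1 + (Z3 || Z2) = 224 - j1.403e+05 Ω = 1.403e+05∠-89.9° Ω.
Step 5 — Source phasor: V = 8.6∠-60.0° V = 4.3 - j7.448 V.
Step 6 — Current: I = V / Z = 5.312e-05 + j3.055e-05 A = 6.128e-05∠29.9° A.
Step 7 — Complex power: S = V·I* = 8.411e-07 - j0.000527 VA.
Step 8 — Real power: P = Re(S) = 8.411e-07 W.
Step 9 — Reactive power: Q = Im(S) = -0.000527 VAR.
Step 10 — Apparent power: |S| = 0.000527 VA.
Step 11 — Power factor: PF = P/|S| = 0.001596 (leading).

(a) P = 8.411e-07 W  (b) Q = -0.000527 VAR  (c) S = 0.000527 VA  (d) PF = 0.001596 (leading)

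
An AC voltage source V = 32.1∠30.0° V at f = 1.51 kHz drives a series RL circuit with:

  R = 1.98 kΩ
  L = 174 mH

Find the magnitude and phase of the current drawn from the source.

Step 1 — Angular frequency: ω = 2π·f = 2π·1510 = 9488 rad/s.
Step 2 — Component impedances:
  R: Z = R = 1980 Ω
  L: Z = jωL = j·9488·0.174 = 0 + j1651 Ω
Step 3 — Series combination: Z_total = R + L = 1980 + j1651 Ω = 2578∠39.8° Ω.
Step 4 — Source phasor: V = 32.1∠30.0° V = 27.8 + j16.05 V.
Step 5 — Ohm's law: I = V / Z_total = (27.8 + j16.05) / (1980 + j1651) = 0.01227 - j0.002124 A.
Step 6 — Convert to polar: |I| = 0.01245 A, ∠I = -9.8°.

I = 0.01245∠-9.8° A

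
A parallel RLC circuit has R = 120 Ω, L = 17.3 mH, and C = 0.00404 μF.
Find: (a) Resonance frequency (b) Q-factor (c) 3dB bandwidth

Step 1 — Resonance: ω₀ = 1/√(LC) = 1/√(0.0173·4.04e-09) = 1.196e+05 rad/s.
Step 2 — f₀ = ω₀/(2π) = 1.904e+04 Hz.
Step 3 — Parallel Q: Q = R/(ω₀L) = 120/(1.196e+05·0.0173) = 0.05799.
Step 4 — Bandwidth: Δω = ω₀/Q = 2.063e+06 rad/s; BW = Δω/(2π) = 3.283e+05 Hz.

(a) f₀ = 1.904e+04 Hz  (b) Q = 0.05799  (c) BW = 3.283e+05 Hz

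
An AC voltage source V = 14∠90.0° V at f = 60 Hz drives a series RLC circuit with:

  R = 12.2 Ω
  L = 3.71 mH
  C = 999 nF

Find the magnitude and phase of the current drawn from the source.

Step 1 — Angular frequency: ω = 2π·f = 2π·60 = 377 rad/s.
Step 2 — Component impedances:
  R: Z = R = 12.2 Ω
  L: Z = jωL = j·377·0.00371 = 0 + j1.399 Ω
  C: Z = 1/(jωC) = -j/(ω·C) = 0 - j2655 Ω
Step 3 — Series combination: Z_total = R + L + C = 12.2 - j2654 Ω = 2654∠-89.7° Ω.
Step 4 — Source phasor: V = 14∠90.0° V = 0 + j14 V.
Step 5 — Ohm's law: I = V / Z_total = (0 + j14) / (12.2 - j2654) = -0.005275 + j2.425e-05 A.
Step 6 — Convert to polar: |I| = 0.005275 A, ∠I = 179.7°.

I = 0.005275∠179.7° A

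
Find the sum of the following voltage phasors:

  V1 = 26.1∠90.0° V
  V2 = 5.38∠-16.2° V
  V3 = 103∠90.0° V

Step 1 — Convert each phasor to rectangular form:
  V1 = 26.1·(cos(90.0°) + j·sin(90.0°)) = 0 + j26.1 V
  V2 = 5.38·(cos(-16.2°) + j·sin(-16.2°)) = 5.166 - j1.501 V
  V3 = 103·(cos(90.0°) + j·sin(90.0°)) = 0 + j103 V
Step 2 — Sum components: V_total = 5.166 + j127.6 V.
Step 3 — Convert to polar: |V_total| = 127.7 V, ∠V_total = 87.7°.

V_total = 127.7∠87.7° V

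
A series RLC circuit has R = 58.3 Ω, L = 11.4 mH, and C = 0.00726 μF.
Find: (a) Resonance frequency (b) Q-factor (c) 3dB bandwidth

Step 1 — Resonance: ω₀ = 1/√(LC) = 1/√(0.0114·7.26e-09) = 1.099e+05 rad/s.
Step 2 — f₀ = ω₀/(2π) = 1.749e+04 Hz.
Step 3 — Series Q: Q = ω₀L/R = 1.099e+05·0.0114/58.3 = 21.49.
Step 4 — Bandwidth: Δω = ω₀/Q = 5114 rad/s; BW = Δω/(2π) = 813.9 Hz.

(a) f₀ = 1.749e+04 Hz  (b) Q = 21.49  (c) BW = 813.9 Hz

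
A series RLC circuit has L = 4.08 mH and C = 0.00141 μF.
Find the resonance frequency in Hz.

Step 1 — Resonance condition Im(Z)=0 gives ω₀ = 1/√(LC).
Step 2 — ω₀ = 1/√(0.00408·1.41e-09) = 4.169e+05 rad/s.
Step 3 — f₀ = ω₀/(2π) = 6.636e+04 Hz.

f₀ = 6.636e+04 Hz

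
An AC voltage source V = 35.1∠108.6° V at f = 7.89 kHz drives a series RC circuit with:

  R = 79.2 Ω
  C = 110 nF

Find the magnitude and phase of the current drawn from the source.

Step 1 — Angular frequency: ω = 2π·f = 2π·7890 = 4.957e+04 rad/s.
Step 2 — Component impedances:
  R: Z = R = 79.2 Ω
  C: Z = 1/(jωC) = -j/(ω·C) = 0 - j183.4 Ω
Step 3 — Series combination: Z_total = R + C = 79.2 - j183.4 Ω = 199.8∠-66.6° Ω.
Step 4 — Source phasor: V = 35.1∠108.6° V = -11.2 + j33.27 V.
Step 5 — Ohm's law: I = V / Z_total = (-11.2 + j33.27) / (79.2 - j183.4) = -0.1751 + j0.01458 A.
Step 6 — Convert to polar: |I| = 0.1757 A, ∠I = 175.2°.

I = 0.1757∠175.2° A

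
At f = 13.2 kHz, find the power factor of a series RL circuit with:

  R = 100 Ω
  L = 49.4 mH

Step 1 — Angular frequency: ω = 2π·f = 2π·1.32e+04 = 8.294e+04 rad/s.
Step 2 — Component impedances:
  R: Z = R = 100 Ω
  L: Z = jωL = j·8.294e+04·0.0494 = 0 + j4097 Ω
Step 3 — Series combination: Z_total = R + L = 100 + j4097 Ω = 4098∠88.6° Ω.
Step 4 — Power factor: PF = cos(φ) = Re(Z)/|Z| = 100/4098 = 0.0244.
Step 5 — Type: Im(Z) = 4097 ⇒ lagging (phase φ = 88.6°).

PF = 0.0244 (lagging, φ = 88.6°)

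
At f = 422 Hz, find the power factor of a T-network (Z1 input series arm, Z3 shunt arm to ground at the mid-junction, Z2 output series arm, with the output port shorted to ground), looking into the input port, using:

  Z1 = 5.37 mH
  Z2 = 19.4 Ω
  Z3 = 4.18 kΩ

Step 1 — Angular frequency: ω = 2π·f = 2π·422 = 2652 rad/s.
Step 2 — Component impedances:
  Z1: Z = jωL = j·2652·0.00537 = 0 + j14.24 Ω
  Z2: Z = R = 19.4 Ω
  Z3: Z = R = 4180 Ω
Step 3 — With the output port shorted to ground, the output series arm Z2 runs from the junction to ground; the shunt arm Z3 also runs from the junction to ground. They appear in parallel: Z3 || Z2 = 19.31 Ω.
Step 4 — Series with input arm Z1: Z_in = Z1 + (Z3 || Z2) = 19.31 + j14.24 Ω = 23.99∠36.4° Ω.
Step 5 — Power factor: PF = cos(φ) = Re(Z)/|Z| = 19.31/23.99 = 0.8049.
Step 6 — Type: Im(Z) = 14.24 ⇒ lagging (phase φ = 36.4°).

PF = 0.8049 (lagging, φ = 36.4°)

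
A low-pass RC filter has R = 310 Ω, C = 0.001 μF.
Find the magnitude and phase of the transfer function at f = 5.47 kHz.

Step 1 — Angular frequency: ω = 2π·5470 = 3.437e+04 rad/s.
Step 2 — Transfer function: H(jω) = 1/(1 + jωRC).
Step 3 — Denominator: 1 + jωRC = 1 + j·3.437e+04·310·1e-09 = 1 + j0.01065.
Step 4 — H = 0.9999 - j0.01065.
Step 5 — Magnitude: |H| = 0.9999 (-0.0 dB); phase: φ = -0.6°.

|H| = 0.9999 (-0.0 dB), φ = -0.6°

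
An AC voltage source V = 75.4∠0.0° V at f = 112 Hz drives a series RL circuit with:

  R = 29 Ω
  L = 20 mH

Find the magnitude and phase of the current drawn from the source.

Step 1 — Angular frequency: ω = 2π·f = 2π·112 = 703.7 rad/s.
Step 2 — Component impedances:
  R: Z = R = 29 Ω
  L: Z = jωL = j·703.7·0.02 = 0 + j14.07 Ω
Step 3 — Series combination: Z_total = R + L = 29 + j14.07 Ω = 32.23∠25.9° Ω.
Step 4 — Source phasor: V = 75.4∠0.0° V = 75.4 V.
Step 5 — Ohm's law: I = V / Z_total = (75.4) / (29 + j14.07) = 2.104 - j1.021 A.
Step 6 — Convert to polar: |I| = 2.339 A, ∠I = -25.9°.

I = 2.339∠-25.9° A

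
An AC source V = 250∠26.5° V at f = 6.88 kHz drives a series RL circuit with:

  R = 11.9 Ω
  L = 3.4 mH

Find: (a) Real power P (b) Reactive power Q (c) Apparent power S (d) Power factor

Step 1 — Angular frequency: ω = 2π·f = 2π·6880 = 4.323e+04 rad/s.
Step 2 — Component impedances:
  R: Z = R = 11.9 Ω
  L: Z = jωL = j·4.323e+04·0.0034 = 0 + j147 Ω
Step 3 — Series combination: Z_total = R + L = 11.9 + j147 Ω = 147.5∠85.4° Ω.
Step 4 — Source phasor: V = 250∠26.5° V = 223.7 + j111.5 V.
Step 5 — Current: I = V / Z = 0.8765 - j1.451 A = 1.695∠-58.9° A.
Step 6 — Complex power: S = V·I* = 34.21 + j422.5 VA.
Step 7 — Real power: P = Re(S) = 34.21 W.
Step 8 — Reactive power: Q = Im(S) = 422.5 VAR.
Step 9 — Apparent power: |S| = 423.9 VA.
Step 10 — Power factor: PF = P/|S| = 0.0807 (lagging).

(a) P = 34.21 W  (b) Q = 422.5 VAR  (c) S = 423.9 VA  (d) PF = 0.0807 (lagging)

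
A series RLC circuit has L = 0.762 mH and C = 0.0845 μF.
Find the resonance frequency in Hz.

Step 1 — Resonance condition Im(Z)=0 gives ω₀ = 1/√(LC).
Step 2 — ω₀ = 1/√(0.000762·8.45e-08) = 1.246e+05 rad/s.
Step 3 — f₀ = ω₀/(2π) = 1.983e+04 Hz.

f₀ = 1.983e+04 Hz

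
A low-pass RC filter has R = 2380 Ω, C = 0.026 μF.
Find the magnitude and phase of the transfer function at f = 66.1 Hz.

Step 1 — Angular frequency: ω = 2π·66.1 = 415.3 rad/s.
Step 2 — Transfer function: H(jω) = 1/(1 + jωRC).
Step 3 — Denominator: 1 + jωRC = 1 + j·415.3·2380·2.6e-08 = 1 + j0.0257.
Step 4 — H = 0.9993 - j0.02568.
Step 5 — Magnitude: |H| = 0.9997 (-0.0 dB); phase: φ = -1.5°.

|H| = 0.9997 (-0.0 dB), φ = -1.5°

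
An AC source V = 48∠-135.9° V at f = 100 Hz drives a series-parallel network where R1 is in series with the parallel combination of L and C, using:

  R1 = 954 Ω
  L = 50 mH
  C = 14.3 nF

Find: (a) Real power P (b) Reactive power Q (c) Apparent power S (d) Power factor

Step 1 — Angular frequency: ω = 2π·f = 2π·100 = 628.3 rad/s.
Step 2 — Component impedances:
  R1: Z = R = 954 Ω
  L: Z = jωL = j·628.3·0.05 = 0 + j31.42 Ω
  C: Z = 1/(jωC) = -j/(ω·C) = 0 - j1.113e+05 Ω
Step 3 — Parallel branch: L || C = 1/(1/L + 1/C) = 0 + j31.42 Ω.
Step 4 — Series with R1: Z_total = R1 + (L || C) = 954 + j31.42 Ω = 954.5∠1.9° Ω.
Step 5 — Source phasor: V = 48∠-135.9° V = -34.47 - j33.4 V.
Step 6 — Current: I = V / Z = -0.03725 - j0.03379 A = 0.05029∠-137.8° A.
Step 7 — Complex power: S = V·I* = 2.412 + j0.07947 VA.
Step 8 — Real power: P = Re(S) = 2.412 W.
Step 9 — Reactive power: Q = Im(S) = 0.07947 VAR.
Step 10 — Apparent power: |S| = 2.414 VA.
Step 11 — Power factor: PF = P/|S| = 0.9995 (lagging).

(a) P = 2.412 W  (b) Q = 0.07947 VAR  (c) S = 2.414 VA  (d) PF = 0.9995 (lagging)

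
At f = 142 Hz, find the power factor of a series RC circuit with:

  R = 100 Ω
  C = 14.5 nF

Step 1 — Angular frequency: ω = 2π·f = 2π·142 = 892.2 rad/s.
Step 2 — Component impedances:
  R: Z = R = 100 Ω
  C: Z = 1/(jωC) = -j/(ω·C) = 0 - j7.73e+04 Ω
Step 3 — Series combination: Z_total = R + C = 100 - j7.73e+04 Ω = 7.73e+04∠-89.9° Ω.
Step 4 — Power factor: PF = cos(φ) = Re(Z)/|Z| = 100/7.73e+04 = 0.001294.
Step 5 — Type: Im(Z) = -7.73e+04 ⇒ leading (phase φ = -89.9°).

PF = 0.001294 (leading, φ = -89.9°)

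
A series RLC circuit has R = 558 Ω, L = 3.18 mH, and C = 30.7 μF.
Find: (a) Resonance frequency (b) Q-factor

Step 1 — Resonance condition Im(Z)=0 gives ω₀ = 1/√(LC).
Step 2 — ω₀ = 1/√(0.00318·3.07e-05) = 3200 rad/s.
Step 3 — f₀ = ω₀/(2π) = 509.4 Hz.
Step 4 — Series Q: Q = ω₀L/R = 3200·0.00318/558 = 0.01824.

(a) f₀ = 509.4 Hz  (b) Q = 0.01824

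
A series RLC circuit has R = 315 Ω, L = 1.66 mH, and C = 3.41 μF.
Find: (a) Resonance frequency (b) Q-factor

Step 1 — Resonance condition Im(Z)=0 gives ω₀ = 1/√(LC).
Step 2 — ω₀ = 1/√(0.00166·3.41e-06) = 1.329e+04 rad/s.
Step 3 — f₀ = ω₀/(2π) = 2115 Hz.
Step 4 — Series Q: Q = ω₀L/R = 1.329e+04·0.00166/315 = 0.07004.

(a) f₀ = 2115 Hz  (b) Q = 0.07004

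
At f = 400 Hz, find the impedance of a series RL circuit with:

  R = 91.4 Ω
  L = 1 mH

Step 1 — Angular frequency: ω = 2π·f = 2π·400 = 2513 rad/s.
Step 2 — Component impedances:
  R: Z = R = 91.4 Ω
  L: Z = jωL = j·2513·0.001 = 0 + j2.513 Ω
Step 3 — Series combination: Z_total = R + L = 91.4 + j2.513 Ω = 91.43∠1.6° Ω.

Z = 91.4 + j2.513 Ω = 91.43∠1.6° Ω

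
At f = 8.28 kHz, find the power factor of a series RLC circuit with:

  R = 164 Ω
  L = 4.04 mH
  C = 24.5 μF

Step 1 — Angular frequency: ω = 2π·f = 2π·8280 = 5.202e+04 rad/s.
Step 2 — Component impedances:
  R: Z = R = 164 Ω
  L: Z = jωL = j·5.202e+04·0.00404 = 0 + j210.2 Ω
  C: Z = 1/(jωC) = -j/(ω·C) = 0 - j0.7846 Ω
Step 3 — Series combination: Z_total = R + L + C = 164 + j209.4 Ω = 266∠51.9° Ω.
Step 4 — Power factor: PF = cos(φ) = Re(Z)/|Z| = 164/265.97 = 0.6166.
Step 5 — Type: Im(Z) = 209.4 ⇒ lagging (phase φ = 51.9°).

PF = 0.6166 (lagging, φ = 51.9°)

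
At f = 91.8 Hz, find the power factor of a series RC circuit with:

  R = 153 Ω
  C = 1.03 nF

Step 1 — Angular frequency: ω = 2π·f = 2π·91.8 = 576.8 rad/s.
Step 2 — Component impedances:
  R: Z = R = 153 Ω
  C: Z = 1/(jωC) = -j/(ω·C) = 0 - j1.683e+06 Ω
Step 3 — Series combination: Z_total = R + C = 153 - j1.683e+06 Ω = 1.683e+06∠-90.0° Ω.
Step 4 — Power factor: PF = cos(φ) = Re(Z)/|Z| = 153/1.6832e+06 = 9.09e-05.
Step 5 — Type: Im(Z) = -1.683e+06 ⇒ leading (phase φ = -90.0°).

PF = 9.09e-05 (leading, φ = -90.0°)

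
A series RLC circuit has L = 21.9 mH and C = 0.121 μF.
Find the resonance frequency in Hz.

Step 1 — Resonance condition Im(Z)=0 gives ω₀ = 1/√(LC).
Step 2 — ω₀ = 1/√(0.0219·1.21e-07) = 1.943e+04 rad/s.
Step 3 — f₀ = ω₀/(2π) = 3092 Hz.

f₀ = 3092 Hz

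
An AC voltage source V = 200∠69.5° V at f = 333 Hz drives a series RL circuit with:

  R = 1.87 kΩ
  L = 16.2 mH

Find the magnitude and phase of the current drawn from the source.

Step 1 — Angular frequency: ω = 2π·f = 2π·333 = 2092 rad/s.
Step 2 — Component impedances:
  R: Z = R = 1870 Ω
  L: Z = jωL = j·2092·0.0162 = 0 + j33.9 Ω
Step 3 — Series combination: Z_total = R + L = 1870 + j33.9 Ω = 1870∠1.0° Ω.
Step 4 — Source phasor: V = 200∠69.5° V = 70.04 + j187.3 V.
Step 5 — Ohm's law: I = V / Z_total = (70.04 + j187.3) / (1870 + j33.9) = 0.03926 + j0.09947 A.
Step 6 — Convert to polar: |I| = 0.1069 A, ∠I = 68.5°.

I = 0.1069∠68.5° A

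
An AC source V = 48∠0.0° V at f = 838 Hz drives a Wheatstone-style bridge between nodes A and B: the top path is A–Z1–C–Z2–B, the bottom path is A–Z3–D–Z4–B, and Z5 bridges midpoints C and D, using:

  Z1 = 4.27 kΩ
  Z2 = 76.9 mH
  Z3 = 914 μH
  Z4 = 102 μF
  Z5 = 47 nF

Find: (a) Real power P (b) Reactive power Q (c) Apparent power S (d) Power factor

Step 1 — Angular frequency: ω = 2π·f = 2π·838 = 5265 rad/s.
Step 2 — Component impedances:
  Z1: Z = R = 4270 Ω
  Z2: Z = jωL = j·5265·0.0769 = 0 + j404.9 Ω
  Z3: Z = jωL = j·5265·0.000914 = 0 + j4.812 Ω
  Z4: Z = 1/(jωC) = -j/(ω·C) = 0 - j1.862 Ω
  Z5: Z = 1/(jωC) = -j/(ω·C) = 0 - j4041 Ω
Step 3 — Bridge requires nodal analysis (the Z5 bridge couples midpoints C and D, so the two paths cannot be reduced to a simple series/parallel combination). Setting node B to ground and injecting 1 A at node A, the 3-node admittance system at A, C, D solves to V_A = Z_AB = 0.001744 + j2.951 Ω = 2.951∠90.0° Ω.
Step 4 — Source phasor: V = 48∠0.0° V = 48 V.
Step 5 — Current: I = V / Z = 0.009611 - j16.26 A = 16.26∠-90.0° A.
Step 6 — Complex power: S = V·I* = 0.4613 + j780.7 VA.
Step 7 — Real power: P = Re(S) = 0.4613 W.
Step 8 — Reactive power: Q = Im(S) = 780.7 VAR.
Step 9 — Apparent power: |S| = 780.7 VA.
Step 10 — Power factor: PF = P/|S| = 0.0005909 (lagging).

(a) P = 0.4613 W  (b) Q = 780.7 VAR  (c) S = 780.7 VA  (d) PF = 0.0005909 (lagging)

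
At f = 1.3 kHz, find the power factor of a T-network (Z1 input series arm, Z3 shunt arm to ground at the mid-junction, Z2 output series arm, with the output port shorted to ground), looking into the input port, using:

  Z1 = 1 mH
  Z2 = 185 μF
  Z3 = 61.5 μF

Step 1 — Angular frequency: ω = 2π·f = 2π·1300 = 8168 rad/s.
Step 2 — Component impedances:
  Z1: Z = jωL = j·8168·0.001 = 0 + j8.168 Ω
  Z2: Z = 1/(jωC) = -j/(ω·C) = 0 - j0.6618 Ω
  Z3: Z = 1/(jωC) = -j/(ω·C) = 0 - j1.991 Ω
Step 3 — With the output port shorted to ground, the output series arm Z2 runs from the junction to ground; the shunt arm Z3 also runs from the junction to ground. They appear in parallel: Z3 || Z2 = 0 - j0.4967 Ω.
Step 4 — Series with input arm Z1: Z_in = Z1 + (Z3 || Z2) = 0 + j7.671 Ω = 7.671∠90.0° Ω.
Step 5 — Power factor: PF = cos(φ) = Re(Z)/|Z| = 0/7.671 = 0.
Step 6 — Type: Im(Z) = 7.671 ⇒ lagging (phase φ = 90.0°).

PF = 0 (lagging, φ = 90.0°)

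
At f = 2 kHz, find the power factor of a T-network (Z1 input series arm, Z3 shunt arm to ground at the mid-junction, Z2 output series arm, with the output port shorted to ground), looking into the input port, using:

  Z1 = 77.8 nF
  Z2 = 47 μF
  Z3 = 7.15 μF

Step 1 — Angular frequency: ω = 2π·f = 2π·2000 = 1.257e+04 rad/s.
Step 2 — Component impedances:
  Z1: Z = 1/(jωC) = -j/(ω·C) = 0 - j1023 Ω
  Z2: Z = 1/(jωC) = -j/(ω·C) = 0 - j1.693 Ω
  Z3: Z = 1/(jωC) = -j/(ω·C) = 0 - j11.13 Ω
Step 3 — With the output port shorted to ground, the output series arm Z2 runs from the junction to ground; the shunt arm Z3 also runs from the junction to ground. They appear in parallel: Z3 || Z2 = 0 - j1.47 Ω.
Step 4 — Series with input arm Z1: Z_in = Z1 + (Z3 || Z2) = 0 - j1024 Ω = 1024∠-90.0° Ω.
Step 5 — Power factor: PF = cos(φ) = Re(Z)/|Z| = 0/1024 = 0.
Step 6 — Type: Im(Z) = -1024 ⇒ leading (phase φ = -90.0°).

PF = 0 (leading, φ = -90.0°)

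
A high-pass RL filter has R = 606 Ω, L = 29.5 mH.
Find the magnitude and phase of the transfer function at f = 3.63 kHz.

Step 1 — Angular frequency: ω = 2π·3630 = 2.281e+04 rad/s.
Step 2 — Transfer function: H(jω) = jωL/(R + jωL).
Step 3 — Numerator jωL = j·672.8; denominator R + jωL = 606 + j672.8.
Step 4 — H = 0.5521 + j0.4973.
Step 5 — Magnitude: |H| = 0.743 (-2.6 dB); phase: φ = 42.0°.

|H| = 0.743 (-2.6 dB), φ = 42.0°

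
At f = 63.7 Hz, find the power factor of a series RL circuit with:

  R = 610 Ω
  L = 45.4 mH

Step 1 — Angular frequency: ω = 2π·f = 2π·63.7 = 400.2 rad/s.
Step 2 — Component impedances:
  R: Z = R = 610 Ω
  L: Z = jωL = j·400.2·0.0454 = 0 + j18.17 Ω
Step 3 — Series combination: Z_total = R + L = 610 + j18.17 Ω = 610.3∠1.7° Ω.
Step 4 — Power factor: PF = cos(φ) = Re(Z)/|Z| = 610/610.27 = 0.9996.
Step 5 — Type: Im(Z) = 18.17 ⇒ lagging (phase φ = 1.7°).

PF = 0.9996 (lagging, φ = 1.7°)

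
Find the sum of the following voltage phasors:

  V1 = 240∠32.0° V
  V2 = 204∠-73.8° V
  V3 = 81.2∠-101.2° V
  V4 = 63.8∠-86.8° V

Step 1 — Convert each phasor to rectangular form:
  V1 = 240·(cos(32.0°) + j·sin(32.0°)) = 203.5 + j127.2 V
  V2 = 204·(cos(-73.8°) + j·sin(-73.8°)) = 56.91 - j195.9 V
  V3 = 81.2·(cos(-101.2°) + j·sin(-101.2°)) = -15.77 - j79.65 V
  V4 = 63.8·(cos(-86.8°) + j·sin(-86.8°)) = 3.561 - j63.7 V
Step 2 — Sum components: V_total = 248.2 - j212.1 V.
Step 3 — Convert to polar: |V_total| = 326.5 V, ∠V_total = -40.5°.

V_total = 326.5∠-40.5° V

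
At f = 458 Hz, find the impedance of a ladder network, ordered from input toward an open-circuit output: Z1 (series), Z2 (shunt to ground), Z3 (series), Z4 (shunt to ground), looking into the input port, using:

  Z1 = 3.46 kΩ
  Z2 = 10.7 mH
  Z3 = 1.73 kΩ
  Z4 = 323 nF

Step 1 — Angular frequency: ω = 2π·f = 2π·458 = 2878 rad/s.
Step 2 — Component impedances:
  Z1: Z = R = 3460 Ω
  Z2: Z = jωL = j·2878·0.0107 = 0 + j30.79 Ω
  Z3: Z = R = 1730 Ω
  Z4: Z = 1/(jωC) = -j/(ω·C) = 0 - j1076 Ω
Step 3 — Ladder network (open output): work backward from the far end, alternating series and parallel combinations. Z_in = 3460 + j31.03 Ω = 3461∠0.5° Ω.

Z = 3460 + j31.03 Ω = 3461∠0.5° Ω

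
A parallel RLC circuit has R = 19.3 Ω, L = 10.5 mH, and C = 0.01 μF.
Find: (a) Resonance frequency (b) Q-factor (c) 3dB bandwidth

Step 1 — Resonance: ω₀ = 1/√(LC) = 1/√(0.0105·1e-08) = 9.759e+04 rad/s.
Step 2 — f₀ = ω₀/(2π) = 1.553e+04 Hz.
Step 3 — Parallel Q: Q = R/(ω₀L) = 19.3/(9.759e+04·0.0105) = 0.01883.
Step 4 — Bandwidth: Δω = ω₀/Q = 5.181e+06 rad/s; BW = Δω/(2π) = 8.246e+05 Hz.

(a) f₀ = 1.553e+04 Hz  (b) Q = 0.01883  (c) BW = 8.246e+05 Hz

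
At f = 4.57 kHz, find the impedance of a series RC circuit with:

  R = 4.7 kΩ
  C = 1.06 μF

Step 1 — Angular frequency: ω = 2π·f = 2π·4570 = 2.871e+04 rad/s.
Step 2 — Component impedances:
  R: Z = R = 4700 Ω
  C: Z = 1/(jωC) = -j/(ω·C) = 0 - j32.85 Ω
Step 3 — Series combination: Z_total = R + C = 4700 - j32.85 Ω = 4700∠-0.4° Ω.

Z = 4700 - j32.85 Ω = 4700∠-0.4° Ω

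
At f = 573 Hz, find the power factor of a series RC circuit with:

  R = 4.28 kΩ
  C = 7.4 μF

Step 1 — Angular frequency: ω = 2π·f = 2π·573 = 3600 rad/s.
Step 2 — Component impedances:
  R: Z = R = 4280 Ω
  C: Z = 1/(jωC) = -j/(ω·C) = 0 - j37.53 Ω
Step 3 — Series combination: Z_total = R + C = 4280 - j37.53 Ω = 4280∠-0.5° Ω.
Step 4 — Power factor: PF = cos(φ) = Re(Z)/|Z| = 4280/4280 = 1.
Step 5 — Type: Im(Z) = -37.53 ⇒ leading (phase φ = -0.5°).

PF = 1 (leading, φ = -0.5°)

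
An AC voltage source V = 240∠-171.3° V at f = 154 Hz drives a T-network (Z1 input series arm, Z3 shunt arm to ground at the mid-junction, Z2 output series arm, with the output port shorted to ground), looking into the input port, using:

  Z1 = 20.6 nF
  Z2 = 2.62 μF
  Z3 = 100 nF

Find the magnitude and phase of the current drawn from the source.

Step 1 — Angular frequency: ω = 2π·f = 2π·154 = 967.6 rad/s.
Step 2 — Component impedances:
  Z1: Z = 1/(jωC) = -j/(ω·C) = 0 - j5.017e+04 Ω
  Z2: Z = 1/(jωC) = -j/(ω·C) = 0 - j394.5 Ω
  Z3: Z = 1/(jωC) = -j/(ω·C) = 0 - j1.033e+04 Ω
Step 3 — With the output port shorted to ground, the output series arm Z2 runs from the junction to ground; the shunt arm Z3 also runs from the junction to ground. They appear in parallel: Z3 || Z2 = 0 - j380 Ω.
Step 4 — Series with input arm Z1: Z_in = Z1 + (Z3 || Z2) = 0 - j5.055e+04 Ω = 5.055e+04∠-90.0° Ω.
Step 5 — Source phasor: V = 240∠-171.3° V = -237.2 - j36.3 V.
Step 6 — Ohm's law: I = V / Z_total = (-237.2 - j36.3) / (0 - j5.055e+04) = 0.0007182 - j0.004693 A.
Step 7 — Convert to polar: |I| = 0.004748 A, ∠I = -81.3°.

I = 0.004748∠-81.3° A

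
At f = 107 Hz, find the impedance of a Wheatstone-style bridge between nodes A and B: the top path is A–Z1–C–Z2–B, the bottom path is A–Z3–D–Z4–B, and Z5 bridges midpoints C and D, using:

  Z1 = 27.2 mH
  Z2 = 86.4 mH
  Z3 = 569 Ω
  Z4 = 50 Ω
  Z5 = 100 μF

Step 1 — Angular frequency: ω = 2π·f = 2π·107 = 672.3 rad/s.
Step 2 — Component impedances:
  Z1: Z = jωL = j·672.3·0.0272 = 0 + j18.29 Ω
  Z2: Z = jωL = j·672.3·0.0864 = 0 + j58.09 Ω
  Z3: Z = R = 569 Ω
  Z4: Z = R = 50 Ω
  Z5: Z = 1/(jωC) = -j/(ω·C) = 0 - j14.87 Ω
Step 3 — Bridge requires nodal analysis (the Z5 bridge couples midpoints C and D, so the two paths cannot be reduced to a simple series/parallel combination). Setting node B to ground and injecting 1 A at node A, the 3-node admittance system at A, C, D solves to V_A = Z_AB = 38.62 + j42.65 Ω = 57.54∠47.8° Ω.

Z = 38.62 + j42.65 Ω = 57.54∠47.8° Ω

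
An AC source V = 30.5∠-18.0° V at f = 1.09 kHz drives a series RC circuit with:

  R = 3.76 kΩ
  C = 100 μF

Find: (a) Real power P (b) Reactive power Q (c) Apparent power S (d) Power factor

Step 1 — Angular frequency: ω = 2π·f = 2π·1090 = 6849 rad/s.
Step 2 — Component impedances:
  R: Z = R = 3760 Ω
  C: Z = 1/(jωC) = -j/(ω·C) = 0 - j1.46 Ω
Step 3 — Series combination: Z_total = R + C = 3760 - j1.46 Ω = 3760∠-0.0° Ω.
Step 4 — Source phasor: V = 30.5∠-18.0° V = 29.01 - j9.425 V.
Step 5 — Current: I = V / Z = 0.007716 - j0.002504 A = 0.008112∠-18.0° A.
Step 6 — Complex power: S = V·I* = 0.2474 - j9.608e-05 VA.
Step 7 — Real power: P = Re(S) = 0.2474 W.
Step 8 — Reactive power: Q = Im(S) = -9.608e-05 VAR.
Step 9 — Apparent power: |S| = 0.2474 VA.
Step 10 — Power factor: PF = P/|S| = 1 (leading).

(a) P = 0.2474 W  (b) Q = -9.608e-05 VAR  (c) S = 0.2474 VA  (d) PF = 1 (leading)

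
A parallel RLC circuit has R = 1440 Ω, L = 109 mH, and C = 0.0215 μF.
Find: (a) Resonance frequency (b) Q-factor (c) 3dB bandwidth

Step 1 — Resonance: ω₀ = 1/√(LC) = 1/√(0.109·2.15e-08) = 2.066e+04 rad/s.
Step 2 — f₀ = ω₀/(2π) = 3288 Hz.
Step 3 — Parallel Q: Q = R/(ω₀L) = 1440/(2.066e+04·0.109) = 0.6395.
Step 4 — Bandwidth: Δω = ω₀/Q = 3.23e+04 rad/s; BW = Δω/(2π) = 5141 Hz.

(a) f₀ = 3288 Hz  (b) Q = 0.6395  (c) BW = 5141 Hz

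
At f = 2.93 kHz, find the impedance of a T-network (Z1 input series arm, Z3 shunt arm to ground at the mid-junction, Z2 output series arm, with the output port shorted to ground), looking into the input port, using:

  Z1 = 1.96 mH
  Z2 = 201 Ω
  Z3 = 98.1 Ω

Step 1 — Angular frequency: ω = 2π·f = 2π·2930 = 1.841e+04 rad/s.
Step 2 — Component impedances:
  Z1: Z = jωL = j·1.841e+04·0.00196 = 0 + j36.08 Ω
  Z2: Z = R = 201 Ω
  Z3: Z = R = 98.1 Ω
Step 3 — With the output port shorted to ground, the output series arm Z2 runs from the junction to ground; the shunt arm Z3 also runs from the junction to ground. They appear in parallel: Z3 || Z2 = 65.92 Ω.
Step 4 — Series with input arm Z1: Z_in = Z1 + (Z3 || Z2) = 65.92 + j36.08 Ω = 75.15∠28.7° Ω.

Z = 65.92 + j36.08 Ω = 75.15∠28.7° Ω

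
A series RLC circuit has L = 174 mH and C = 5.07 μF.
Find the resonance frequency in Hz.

Step 1 — Resonance condition Im(Z)=0 gives ω₀ = 1/√(LC).
Step 2 — ω₀ = 1/√(0.174·5.07e-06) = 1065 rad/s.
Step 3 — f₀ = ω₀/(2π) = 169.4 Hz.

f₀ = 169.4 Hz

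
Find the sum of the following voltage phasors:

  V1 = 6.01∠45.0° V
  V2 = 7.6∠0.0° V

Step 1 — Convert each phasor to rectangular form:
  V1 = 6.01·(cos(45.0°) + j·sin(45.0°)) = 4.25 + j4.25 V
  V2 = 7.6·(cos(0.0°) + j·sin(0.0°)) = 7.6 V
Step 2 — Sum components: V_total = 11.85 + j4.25 V.
Step 3 — Convert to polar: |V_total| = 12.59 V, ∠V_total = 19.7°.

V_total = 12.59∠19.7° V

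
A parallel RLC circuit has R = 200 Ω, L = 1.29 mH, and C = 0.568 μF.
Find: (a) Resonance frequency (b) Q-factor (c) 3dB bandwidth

Step 1 — Resonance: ω₀ = 1/√(LC) = 1/√(0.00129·5.68e-07) = 3.694e+04 rad/s.
Step 2 — f₀ = ω₀/(2π) = 5880 Hz.
Step 3 — Parallel Q: Q = R/(ω₀L) = 200/(3.694e+04·0.00129) = 4.197.
Step 4 — Bandwidth: Δω = ω₀/Q = 8803 rad/s; BW = Δω/(2π) = 1401 Hz.

(a) f₀ = 5880 Hz  (b) Q = 4.197  (c) BW = 1401 Hz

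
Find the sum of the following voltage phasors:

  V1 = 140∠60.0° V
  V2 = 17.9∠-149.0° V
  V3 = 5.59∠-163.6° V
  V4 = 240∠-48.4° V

Step 1 — Convert each phasor to rectangular form:
  V1 = 140·(cos(60.0°) + j·sin(60.0°)) = 70 + j121.2 V
  V2 = 17.9·(cos(-149.0°) + j·sin(-149.0°)) = -15.34 - j9.219 V
  V3 = 5.59·(cos(-163.6°) + j·sin(-163.6°)) = -5.363 - j1.578 V
  V4 = 240·(cos(-48.4°) + j·sin(-48.4°)) = 159.3 - j179.5 V
Step 2 — Sum components: V_total = 208.6 - j69.03 V.
Step 3 — Convert to polar: |V_total| = 219.8 V, ∠V_total = -18.3°.

V_total = 219.8∠-18.3° V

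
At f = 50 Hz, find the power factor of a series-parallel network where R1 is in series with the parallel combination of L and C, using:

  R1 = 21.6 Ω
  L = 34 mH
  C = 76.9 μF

Step 1 — Angular frequency: ω = 2π·f = 2π·50 = 314.2 rad/s.
Step 2 — Component impedances:
  R1: Z = R = 21.6 Ω
  L: Z = jωL = j·314.2·0.034 = 0 + j10.68 Ω
  C: Z = 1/(jωC) = -j/(ω·C) = 0 - j41.39 Ω
Step 3 — Parallel branch: L || C = 1/(1/L + 1/C) = 0 + j14.4 Ω.
Step 4 — Series with R1: Z_total = R1 + (L || C) = 21.6 + j14.4 Ω = 25.96∠33.7° Ω.
Step 5 — Power factor: PF = cos(φ) = Re(Z)/|Z| = 21.6/25.958 = 0.8321.
Step 6 — Type: Im(Z) = 14.4 ⇒ lagging (phase φ = 33.7°).

PF = 0.8321 (lagging, φ = 33.7°)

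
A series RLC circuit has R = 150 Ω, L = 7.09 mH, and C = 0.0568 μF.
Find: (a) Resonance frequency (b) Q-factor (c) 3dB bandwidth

Step 1 — Resonance condition Im(Z)=0 gives ω₀ = 1/√(LC).
Step 2 — ω₀ = 1/√(0.00709·5.68e-08) = 4.983e+04 rad/s.
Step 3 — f₀ = ω₀/(2π) = 7931 Hz.
Step 4 — Series Q: Q = ω₀L/R = 4.983e+04·0.00709/150 = 2.355.
Step 5 — 3dB bandwidth: Δω = ω₀/Q = 2.116e+04 rad/s; BW = Δω/(2π) = 3367 Hz.

(a) f₀ = 7931 Hz  (b) Q = 2.355  (c) BW = 3367 Hz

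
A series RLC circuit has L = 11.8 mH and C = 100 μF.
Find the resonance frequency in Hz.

Step 1 — Resonance condition Im(Z)=0 gives ω₀ = 1/√(LC).
Step 2 — ω₀ = 1/√(0.0118·0.0001) = 920.6 rad/s.
Step 3 — f₀ = ω₀/(2π) = 146.5 Hz.

f₀ = 146.5 Hz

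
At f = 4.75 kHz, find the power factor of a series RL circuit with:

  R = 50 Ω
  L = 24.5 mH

Step 1 — Angular frequency: ω = 2π·f = 2π·4750 = 2.985e+04 rad/s.
Step 2 — Component impedances:
  R: Z = R = 50 Ω
  L: Z = jωL = j·2.985e+04·0.0245 = 0 + j731.2 Ω
Step 3 — Series combination: Z_total = R + L = 50 + j731.2 Ω = 732.9∠86.1° Ω.
Step 4 — Power factor: PF = cos(φ) = Re(Z)/|Z| = 50/732.9 = 0.06822.
Step 5 — Type: Im(Z) = 731.2 ⇒ lagging (phase φ = 86.1°).

PF = 0.06822 (lagging, φ = 86.1°)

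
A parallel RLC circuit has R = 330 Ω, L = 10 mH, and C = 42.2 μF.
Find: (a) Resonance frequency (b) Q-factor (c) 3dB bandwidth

Step 1 — Resonance: ω₀ = 1/√(LC) = 1/√(0.01·4.22e-05) = 1539 rad/s.
Step 2 — f₀ = ω₀/(2π) = 245 Hz.
Step 3 — Parallel Q: Q = R/(ω₀L) = 330/(1539·0.01) = 21.44.
Step 4 — Bandwidth: Δω = ω₀/Q = 71.81 rad/s; BW = Δω/(2π) = 11.43 Hz.

(a) f₀ = 245 Hz  (b) Q = 21.44  (c) BW = 11.43 Hz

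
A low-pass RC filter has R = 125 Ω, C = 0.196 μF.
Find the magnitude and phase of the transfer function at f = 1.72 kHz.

Step 1 — Angular frequency: ω = 2π·1720 = 1.081e+04 rad/s.
Step 2 — Transfer function: H(jω) = 1/(1 + jωRC).
Step 3 — Denominator: 1 + jωRC = 1 + j·1.081e+04·125·1.96e-07 = 1 + j0.2648.
Step 4 — H = 0.9345 - j0.2474.
Step 5 — Magnitude: |H| = 0.9667 (-0.3 dB); phase: φ = -14.8°.

|H| = 0.9667 (-0.3 dB), φ = -14.8°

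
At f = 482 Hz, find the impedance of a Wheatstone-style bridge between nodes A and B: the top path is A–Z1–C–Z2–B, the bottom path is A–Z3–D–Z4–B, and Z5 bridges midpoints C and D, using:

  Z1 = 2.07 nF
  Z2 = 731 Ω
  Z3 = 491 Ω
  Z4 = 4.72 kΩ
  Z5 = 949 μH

Step 1 — Angular frequency: ω = 2π·f = 2π·482 = 3028 rad/s.
Step 2 — Component impedances:
  Z1: Z = 1/(jωC) = -j/(ω·C) = 0 - j1.595e+05 Ω
  Z2: Z = R = 731 Ω
  Z3: Z = R = 491 Ω
  Z4: Z = R = 4720 Ω
  Z5: Z = jωL = j·3028·0.000949 = 0 + j2.874 Ω
Step 3 — Bridge requires nodal analysis (the Z5 bridge couples midpoints C and D, so the two paths cannot be reduced to a simple series/parallel combination). Setting node B to ground and injecting 1 A at node A, the 3-node admittance system at A, C, D solves to V_A = Z_AB = 1124 + j0.6435 Ω = 1124∠0.0° Ω.

Z = 1124 + j0.6435 Ω = 1124∠0.0° Ω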